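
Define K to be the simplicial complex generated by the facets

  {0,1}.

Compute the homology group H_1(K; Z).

Order the vertices as 0 < 1. Listing each simplex with vertices in this order, K has dimension 1 with simplices:

  0-simplices (2): [0], [1]
  1-simplices (1): [0,1]

so the chain groups are C_0 ≅ Z^2, C_1 ≅ Z^1.

∂_1: C_1 → C_0 maps an edge to its endpoints' difference, ∂[p,q] = q − p.
As a 2×1 matrix over Z this has rank 1, with invariant factors (1).

Computing H_k = (kernel of ∂_k) / (image of ∂_{k+1}):

  H_1: rank ker ∂_1 − rank ∂_2 = (1 − 1) − 0 = 0, and there is no ∂_2, so H_1 ≅ 0.

(K is a triangulation of the 1-simplex.)

H_1 ≅ 0.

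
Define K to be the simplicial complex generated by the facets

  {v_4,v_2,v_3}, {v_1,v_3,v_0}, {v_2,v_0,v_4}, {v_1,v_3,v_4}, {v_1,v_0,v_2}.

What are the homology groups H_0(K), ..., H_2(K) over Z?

Take the total order v_0 < v_1 < v_2 < v_3 < v_4 on the vertex set. Then K (dimension 2) consists of the simplices:

  0-simplices (5): [v_0], [v_1], [v_2], [v_3], [v_4]
  1-simplices (10): [v_0,v_1], [v_0,v_2], [v_0,v_3], [v_0,v_4], [v_1,v_2], [v_1,v_3], [v_1,v_4], [v_2,v_3], [v_2,v_4], [v_3,v_4]
  2-simplices (5): [v_0,v_1,v_2], [v_0,v_1,v_3], [v_0,v_2,v_4], [v_1,v_3,v_4], [v_2,v_3,v_4]

giving chain groups C_0 ≅ Z^5, C_1 ≅ Z^10, C_2 ≅ Z^5.

The boundary map ∂_1: C_1 → C_0 sends each edge [p,q] (with p < q) to q − p. For instance
  ∂[v_3,v_4] = [v_4] − [v_3].
The 5×10 boundary matrix has rank 4 and Smith normal form diag(1,1,1,1).

Boundary ∂_2: C_2 → C_1 maps a triangle to the signed sum of its edges. For instance
  ∂[v_0,v_1,v_3] = [v_1,v_3] − [v_0,v_3] + [v_0,v_1],
  ∂[v_0,v_1,v_2] = [v_1,v_2] − [v_0,v_2] + [v_0,v_1].
This gives a 10×5 integer matrix of rank 5; reducing to Smith normal form yields diagonal entries (1,1,1,1,1).

Now H_k = ker ∂_k / im ∂_{k+1}, so:

  H_0: rank C_0 − rank ∂_1 = 5 − 4 = 1, and the invariant factors of ∂_1 are all 1, so H_0 = Z.
  H_1: rank ker ∂_1 − rank ∂_2 = (10 − 4) − 5 = 1, and the invariant factors of ∂_2 are all 1, so H_1 = Z.
  H_2: rank ker ∂_2 − rank ∂_3 = (5 − 5) − 0 = 0, and there is no ∂_3, so H_2 = 0.

As a check, the Euler characteristic is 5 − 10 + 5 = 0, which agrees with 1 − 1 + 0 = 0.

H_0 = Z,  H_1 = Z,  H_2 = 0.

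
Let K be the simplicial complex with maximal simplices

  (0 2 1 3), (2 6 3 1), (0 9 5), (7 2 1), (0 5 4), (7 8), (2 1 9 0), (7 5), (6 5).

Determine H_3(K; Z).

H_3 ≅ 0.

Take the total order 0 < 1 < 2 < 3 < 4 < 5 < 6 < 7 < 8 < 9 on the vertex set. Then K (dimension 3) consists of the simplices:

  0-simplices (10): [0], [1], [2], [3], [4], [5], [6], [7], [8], [9]
  1-simplices (21): [0,1], [0,2], [0,3], [0,4], [0,5], [0,9], [1,2], [1,3], [1,6], [1,7], [1,9], [2,3], [2,6], [2,7], [2,9], [3,6], [4,5], [5,6], [5,7], [5,9], [7,8]
  2-simplices (13): [0,1,2], [0,1,3], [0,1,9], [0,2,3], [0,2,9], [0,4,5], [0,5,9], [1,2,3], [1,2,6], [1,2,7], [1,2,9], [1,3,6], [2,3,6]
  3-simplices (3): [0,1,2,3], [0,1,2,9], [1,2,3,6]

giving chain groups C_0 ≅ Z^10, C_1 ≅ Z^21, C_2 ≅ Z^13, C_3 ≅ Z^3.

∂_1: C_1 → C_0 sends each edge [p,q] (with p < q) to q − p. For instance
  ∂[0,1] = [1] − [0].
The resulting 10×21 matrix has rank 9, and its Smith normal form has invariant factors (1,1,1,1,1,1,1,1,1).

Boundary ∂_2: C_2 → C_1 sends each 2-simplex [p,q,r] to [q,r] − [p,r] + [p,q]. For instance
  ∂[0,4,5] = [4,5] − [0,5] + [0,4],
  ∂[1,2,9] = [2,9] − [1,9] + [1,2].
The resulting 21×13 matrix has rank 10, and its Smith normal form has invariant factors (1,1,1,1,1,1,1,1,1,1).

The boundary map ∂_3: C_3 → C_2 sends each 3-simplex σ to the alternating sum Σ_i (−1)^i (σ with its i-th vertex removed). For instance
  ∂[1,2,3,6] = [2,3,6] − [1,3,6] + [1,2,6] − [1,2,3],
  ∂[0,1,2,3] = [1,2,3] − [0,2,3] + [0,1,3] − [0,1,2].
The resulting 13×3 matrix has rank 3, and its Smith normal form has invariant factors (1,1,1).

Now H_k = ker ∂_k / im ∂_{k+1}, so:

  H_3: rank ker ∂_3 − rank ∂_4 = (3 − 3) − 0 = 0, and there is no ∂_4, so H_3 ≅ 0.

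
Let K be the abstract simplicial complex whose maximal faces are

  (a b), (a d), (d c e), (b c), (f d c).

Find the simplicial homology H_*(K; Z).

Take the total order a < b < c < d < e < f on the vertex set. Then K (dimension 2) consists of the simplices:

  0-simplices (6): a, b, c, d, e, f
  1-simplices (8): ab, ad, bc, cd, ce, cf, de, df
  2-simplices (2): cde, cdf

giving chain groups C_0 ≅ Z^6, C_1 ≅ Z^8, C_2 ≅ Z^2.

The boundary map ∂_1: C_1 → C_0 sends each edge [p,q] (with p < q) to q − p. For instance
  ∂de = e − d.
This gives a 6×8 integer matrix of rank 5; reducing to Smith normal form yields diagonal entries (1,1,1,1,1).

The boundary map ∂_2: C_2 → C_1 acts by ∂[p,q,r] = [q,r] − [p,r] + [p,q]. For instance
  ∂cde = de − ce + cd,
  ∂cdf = df − cf + cd.
The resulting 8×2 matrix has rank 2, and its Smith normal form has invariant factors (1,1).

Reading off H_k = ker ∂_k / im ∂_{k+1}:

  H_0: rank C_0 − rank ∂_1 = 6 − 5 = 1, and the invariant factors of ∂_1 are all 1, so H_0 = Z.
  H_1: rank ker ∂_1 − rank ∂_2 = (8 − 5) − 2 = 1, and the invariant factors of ∂_2 are all 1, so H_1 = Z.
  H_2: rank ker ∂_2 − rank ∂_3 = (2 − 2) − 0 = 0, and there is no ∂_3, so H_2 = 0.

H_0 = Z,  H_1 = Z,  H_2 = 0.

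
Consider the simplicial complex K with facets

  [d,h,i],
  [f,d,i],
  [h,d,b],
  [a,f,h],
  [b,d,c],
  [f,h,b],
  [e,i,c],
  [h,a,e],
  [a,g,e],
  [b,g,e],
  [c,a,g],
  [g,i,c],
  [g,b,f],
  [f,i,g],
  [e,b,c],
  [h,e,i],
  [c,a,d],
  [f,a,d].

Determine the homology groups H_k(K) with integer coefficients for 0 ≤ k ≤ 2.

Take the total order a < b < c < d < e < f < g < h < i on the vertex set. Then K (dimension 2) consists of the simplices:

  0-simplices (9): a, b, c, d, e, f, g, h, i
  1-simplices (27): ac, ad, ae, af, ag, ah, bc, bd, be, bf, bg, bh, cd, ce, cg, ci, df, dh, di, eg, eh, ei, fg, fh, fi, gi, hi
  2-simplices (18): acd, acg, adf, aeg, aeh, afh, bcd, bce, bdh, beg, bfg, bfh, cei, cgi, dfi, dhi, ehi, fgi

Hence C_0 ≅ Z^9, C_1 ≅ Z^27, C_2 ≅ Z^18.

The boundary map ∂_1: C_1 → C_0 maps an edge to its endpoints' difference, ∂[p,q] = q − p. For instance
  ∂eh = h − e.
The resulting 9×27 matrix has rank 8, and its Smith normal form has invariant factors (1,1,1,1,1,1,1,1).

The boundary map ∂_2: C_2 → C_1 acts by ∂[p,q,r] = [q,r] − [p,r] + [p,q]. For instance
  ∂acg = cg − ag + ac,
  ∂bfh = fh − bh + bf.
The resulting 27×18 matrix has rank 18, and its Smith normal form has invariant factors (1,1,1,1,1,1,1,1,1,1,1,1,1,1,1,1,1,2).

Reading off H_k = ker ∂_k / im ∂_{k+1}:

  H_0: rank C_0 − rank ∂_1 = 9 − 8 = 1, and the invariant factors of ∂_1 are all 1, so H_0 = Z.
  H_1: rank ker ∂_1 − rank ∂_2 = (27 − 8) − 18 = 1, and ∂_2 has invariant factor 2 > 1, so H_1 = Z ⊕ Z/2Z.
  H_2: rank ker ∂_2 − rank ∂_3 = (18 − 18) − 0 = 0, and there is no ∂_3, so H_2 = 0.

H_0 ≅ Z,  H_1 ≅ Z ⊕ Z/2Z,  H_2 = 0.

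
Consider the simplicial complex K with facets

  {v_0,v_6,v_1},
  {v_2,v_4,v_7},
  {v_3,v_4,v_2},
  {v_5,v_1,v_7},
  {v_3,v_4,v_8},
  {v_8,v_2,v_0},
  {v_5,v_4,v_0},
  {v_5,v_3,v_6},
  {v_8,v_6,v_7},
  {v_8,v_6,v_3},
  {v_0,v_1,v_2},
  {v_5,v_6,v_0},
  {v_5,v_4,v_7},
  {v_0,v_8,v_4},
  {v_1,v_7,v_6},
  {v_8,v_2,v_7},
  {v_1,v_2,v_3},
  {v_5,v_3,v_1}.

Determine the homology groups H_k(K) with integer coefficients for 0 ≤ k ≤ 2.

Fix the vertex order v_0 < v_1 < v_2 < v_3 < v_4 < v_5 < v_6 < v_7 < v_8 and write every simplex with vertices in increasing order. Then dim K = 2 and the simplices of K are:

  0-simplices (9): [v_0], [v_1], [v_2], [v_3], [v_4], [v_5], [v_6], [v_7], [v_8]
  1-simplices (27): (27 of them)
  2-simplices (18): (18 of them)

giving chain groups C_0 ≅ Z^9, C_1 ≅ Z^27, C_2 ≅ Z^18.

∂_1: C_1 → C_0 sends each edge [p,q] (with p < q) to q − p. For instance
  ∂[v_3,v_5] = [v_5] − [v_3].
The resulting 9×27 matrix has rank 8, and its Smith normal form has invariant factors (1,1,1,1,1,1,1,1).

Boundary ∂_2: C_2 → C_1 acts by ∂[p,q,r] = [q,r] − [p,r] + [p,q]. For instance
  ∂[v_0,v_4,v_5] = [v_4,v_5] − [v_0,v_5] + [v_0,v_4],
  ∂[v_0,v_4,v_8] = [v_4,v_8] − [v_0,v_8] + [v_0,v_4].
This gives a 27×18 integer matrix of rank 18; reducing to Smith normal form yields diagonal entries (1,1,1,1,1,1,1,1,1,1,1,1,1,1,1,1,1,2).

From H_k ≅ ker(∂_k) / im(∂_{k+1}) we obtain:

  H_0: rank C_0 − rank ∂_1 = 9 − 8 = 1, and the invariant factors of ∂_1 are all 1, so H_0 ≅ Z.
  H_1: rank ker ∂_1 − rank ∂_2 = (27 − 8) − 18 = 1, and ∂_2 has invariant factor 2 > 1, so H_1 ≅ Z ⊕ Z_2.
  H_2: rank ker ∂_2 − rank ∂_3 = (18 − 18) − 0 = 0, and there is no ∂_3, so H_2 ≅ 0.

As a check, the Euler characteristic is 9 − 27 + 18 = 0, which agrees with 1 − 1 + 0 = 0.

H_0 ≅ Z,  H_1 ≅ Z ⊕ Z_2,  H_2 = 0.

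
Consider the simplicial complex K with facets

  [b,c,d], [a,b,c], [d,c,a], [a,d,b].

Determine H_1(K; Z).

K has 4 vertices, 6 edges, 4 triangles.
rank ∂_1 = 3, rank ∂_2 = 3 ⇒ b_1 = 6 − 3 − 3 = 0; all invariant factors of ∂_2 are 1 so no torsion. So H_1 ≅ 0.

H_1 = 0.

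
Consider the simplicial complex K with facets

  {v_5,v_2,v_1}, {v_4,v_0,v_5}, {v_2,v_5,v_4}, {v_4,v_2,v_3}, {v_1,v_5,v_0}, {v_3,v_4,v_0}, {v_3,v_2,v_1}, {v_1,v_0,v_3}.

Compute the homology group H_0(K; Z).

H_0 ≅ Z.

Order the vertices as v_0 < v_1 < v_2 < v_3 < v_4 < v_5. Listing each simplex with vertices in this order, K has dimension 2 with simplices:

  0-simplices (6): [v_0], [v_1], [v_2], [v_3], [v_4], [v_5]
  1-simplices (12): [v_0,v_1], [v_0,v_3], [v_0,v_4], [v_0,v_5], [v_1,v_2], [v_1,v_3], [v_1,v_5], [v_2,v_3], [v_2,v_4], [v_2,v_5], [v_3,v_4], [v_4,v_5]
  2-simplices (8): [v_0,v_1,v_3], [v_0,v_1,v_5], [v_0,v_3,v_4], [v_0,v_4,v_5], [v_1,v_2,v_3], [v_1,v_2,v_5], [v_2,v_3,v_4], [v_2,v_4,v_5]

Hence C_0 ≅ Z^6, C_1 ≅ Z^12, C_2 ≅ Z^8.

The boundary map ∂_1: C_1 → C_0 is given by ∂[p,q] = [q] − [p].
As a 6×12 matrix over Z this has rank 5, with invariant factors (1,1,1,1,1).

The boundary map ∂_2: C_2 → C_1 acts by ∂[p,q,r] = [q,r] − [p,r] + [p,q]. For instance
  ∂[v_1,v_2,v_5] = [v_2,v_5] − [v_1,v_5] + [v_1,v_2],
  ∂[v_0,v_1,v_5] = [v_1,v_5] − [v_0,v_5] + [v_0,v_1].
The resulting 12×8 matrix has rank 7, and its Smith normal form has invariant factors (1,1,1,1,1,1,1).

From H_k ≅ ker(∂_k) / im(∂_{k+1}) we obtain:

  H_0: rank C_0 − rank ∂_1 = 6 − 5 = 1, and the invariant factors of ∂_1 are all 1, so H_0 ≅ Z.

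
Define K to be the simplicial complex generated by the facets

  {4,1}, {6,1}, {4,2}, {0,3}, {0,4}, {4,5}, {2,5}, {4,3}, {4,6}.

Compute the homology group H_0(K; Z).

Fix the vertex order 0 < 1 < 2 < 3 < 4 < 5 < 6 and write every simplex with vertices in increasing order. Then dim K = 1 and the simplices of K are:

  0-simplices (7): [0], [1], [2], [3], [4], [5], [6]
  1-simplices (9): [0,3], [0,4], [1,4], [1,6], [2,4], [2,5], [3,4], [4,5], [4,6]

so the chain groups are C_0 ≅ Z^7, C_1 ≅ Z^9.

∂_1: C_1 → C_0 maps an edge to its endpoints' difference, ∂[p,q] = q − p. For instance
  ∂[0,3] = [3] − [0].
This gives a 7×9 integer matrix of rank 6; reducing to Smith normal form yields diagonal entries (1,1,1,1,1,1).

From H_k ≅ ker(∂_k) / im(∂_{k+1}) we obtain:

  H_0: rank C_0 − rank ∂_1 = 7 − 6 = 1, and the invariant factors of ∂_1 are all 1, so H_0 = Z.

H_0 = Z.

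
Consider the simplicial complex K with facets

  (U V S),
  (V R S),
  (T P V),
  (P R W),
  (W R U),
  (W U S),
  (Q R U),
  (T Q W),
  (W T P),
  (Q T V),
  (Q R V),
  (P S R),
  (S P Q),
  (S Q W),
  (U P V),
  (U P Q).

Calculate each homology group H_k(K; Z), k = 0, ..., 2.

H_0 ≅ Z,  H_1 ≅ Z^2,  H_2 ≅ Z.

We work with the vertex ordering P < Q < R < S < T < U < V < W. The simplices of K, each written with vertices in increasing order, are:

  0-simplices (8): P, Q, R, S, T, U, V, W
  1-simplices (24): PQ, PR, PS, PT, PU, PV, PW, QR, QS, QT, QU, QV, QW, RS, RU, RV, RW, SU, SV, SW, TV, TW, UV, UW
  2-simplices (16): PQS, PQU, PRS, PRW, PTV, PTW, PUV, QRU, QRV, QSW, QTV, QTW, RSV, RUW, SUV, SUW

Hence C_0 ≅ Z^8, C_1 ≅ Z^24, C_2 ≅ Z^16.

Boundary ∂_1: C_1 → C_0 maps an edge to its endpoints' difference, ∂[p,q] = q − p.
As a 8×24 matrix over Z this has rank 7, with invariant factors (1,1,1,1,1,1,1).

Boundary ∂_2: C_2 → C_1 sends each 2-simplex [p,q,r] to [q,r] − [p,r] + [p,q]. For instance
  ∂SUW = UW − SW + SU,
  ∂PUV = UV − PV + PU.
The resulting 24×16 matrix has rank 15, and its Smith normal form has invariant factors (1,1,1,1,1,1,1,1,1,1,1,1,1,1,1).

Computing H_k = (kernel of ∂_k) / (image of ∂_{k+1}):

  H_0: rank C_0 − rank ∂_1 = 8 − 7 = 1, and the invariant factors of ∂_1 are all 1, so H_0 ≅ Z.
  H_1: rank ker ∂_1 − rank ∂_2 = (24 − 7) − 15 = 2, and the invariant factors of ∂_2 are all 1, so H_1 ≅ Z^2.
  H_2: rank ker ∂_2 − rank ∂_3 = (16 − 15) − 0 = 1, and there is no ∂_3, so H_2 ≅ Z.

As a check, the Euler characteristic is 8 − 24 + 16 = 0, which agrees with 1 − 2 + 1 = 0.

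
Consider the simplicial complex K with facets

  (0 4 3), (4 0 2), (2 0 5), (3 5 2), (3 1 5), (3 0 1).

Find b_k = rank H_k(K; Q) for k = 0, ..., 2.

Fix the vertex order 0 < 1 < 2 < 3 < 4 < 5 and write every simplex with vertices in increasing order. Then dim K = 2 and the simplices of K are:

  0-simplices (6): [0], [1], [2], [3], [4], [5]
  1-simplices (12): [0,1], [0,2], [0,3], [0,4], [0,5], [1,3], [1,5], [2,3], [2,4], [2,5], [3,4], [3,5]
  2-simplices (6): [0,1,3], [0,2,4], [0,2,5], [0,3,4], [1,3,5], [2,3,5]

giving chain groups C_0 ≅ Z^6, C_1 ≅ Z^12, C_2 ≅ Z^6.

Boundary ∂_1: C_1 → C_0 is given by ∂[p,q] = [q] − [p].
As a 6×12 matrix over Z this has rank 5, with invariant factors (1,1,1,1,1).

∂_2: C_2 → C_1 acts by ∂[p,q,r] = [q,r] − [p,r] + [p,q]. For instance
  ∂[0,1,3] = [1,3] − [0,3] + [0,1],
  ∂[1,3,5] = [3,5] − [1,5] + [1,3].
As a 12×6 matrix over Z this has rank 6, with invariant factors (1,1,1,1,1,1).

From H_k ≅ ker(∂_k) / im(∂_{k+1}) we obtain:

  H_0: rank C_0 − rank ∂_1 = 6 − 5 = 1, and the invariant factors of ∂_1 are all 1, so H_0 ≅ Z.
  H_1: rank ker ∂_1 − rank ∂_2 = (12 − 5) − 6 = 1, and the invariant factors of ∂_2 are all 1, so H_1 ≅ Z.
  H_2: rank ker ∂_2 − rank ∂_3 = (6 − 6) − 0 = 0, and there is no ∂_3, so H_2 ≅ 0.

Hence the Betti numbers are b_0 = 1, b_1 = 1, b_2 = 0.

b_0 = 1, b_1 = 1, b_2 = 0.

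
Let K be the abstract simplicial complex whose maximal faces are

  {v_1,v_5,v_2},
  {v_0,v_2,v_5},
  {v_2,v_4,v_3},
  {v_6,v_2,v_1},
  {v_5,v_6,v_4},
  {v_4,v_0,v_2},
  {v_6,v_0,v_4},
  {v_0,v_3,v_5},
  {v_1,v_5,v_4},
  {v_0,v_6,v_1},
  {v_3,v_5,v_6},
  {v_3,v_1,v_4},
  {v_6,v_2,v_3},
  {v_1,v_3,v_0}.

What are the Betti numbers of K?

Take the total order v_0 < v_1 < v_2 < v_3 < v_4 < v_5 < v_6 on the vertex set. Then K (dimension 2) consists of the simplices:

  0-simplices (7): [v_0], [v_1], [v_2], [v_3], [v_4], [v_5], [v_6]
  1-simplices (21): (21 of them)
  2-simplices (14): (14 of them)

giving chain groups C_0 ≅ Z^7, C_1 ≅ Z^21, C_2 ≅ Z^14.

The boundary map ∂_1: C_1 → C_0 is given by ∂[p,q] = [q] − [p]. For instance
  ∂[v_4,v_5] = [v_5] − [v_4].
The resulting 7×21 matrix has rank 6, and its Smith normal form has invariant factors (1,1,1,1,1,1).

Boundary ∂_2: C_2 → C_1 acts by ∂[p,q,r] = [q,r] − [p,r] + [p,q]. For instance
  ∂[v_3,v_5,v_6] = [v_5,v_6] − [v_3,v_6] + [v_3,v_5],
  ∂[v_0,v_1,v_3] = [v_1,v_3] − [v_0,v_3] + [v_0,v_1].
The resulting 21×14 matrix has rank 13, and its Smith normal form has invariant factors (1,1,1,1,1,1,1,1,1,1,1,1,1).

Reading off H_k = ker ∂_k / im ∂_{k+1}:

  H_0: rank C_0 − rank ∂_1 = 7 − 6 = 1, and the invariant factors of ∂_1 are all 1, so H_0 ≅ Z.
  H_1: rank ker ∂_1 − rank ∂_2 = (21 − 6) − 13 = 2, and the invariant factors of ∂_2 are all 1, so H_1 ≅ Z^2.
  H_2: rank ker ∂_2 − rank ∂_3 = (14 − 13) − 0 = 1, and there is no ∂_3, so H_2 ≅ Z.

(K is a triangulation of the torus T^2.)

Hence the Betti numbers are b_0 = 1, b_1 = 2, b_2 = 1.

b_0 = 1, b_1 = 2, b_2 = 1.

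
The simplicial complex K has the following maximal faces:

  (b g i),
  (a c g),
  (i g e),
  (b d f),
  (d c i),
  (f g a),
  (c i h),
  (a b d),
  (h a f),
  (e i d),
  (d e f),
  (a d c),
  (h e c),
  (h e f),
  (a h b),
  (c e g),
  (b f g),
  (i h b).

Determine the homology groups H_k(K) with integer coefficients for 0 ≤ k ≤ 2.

We work with the vertex ordering a < b < c < d < e < f < g < h < i. The simplices of K, each written with vertices in increasing order, are:

  0-simplices (9): a, b, c, d, e, f, g, h, i
  1-simplices (27): ab, ac, ad, af, ag, ah, bd, bf, bg, bh, bi, cd, ce, cg, ch, ci, de, df, di, ef, eg, eh, ei, fg, fh, gi, hi
  2-simplices (18): abd, abh, acd, acg, afg, afh, bdf, bfg, bgi, bhi, cdi, ceg, ceh, chi, def, dei, efh, egi

so the chain groups are C_0 ≅ Z^9, C_1 ≅ Z^27, C_2 ≅ Z^18.

∂_1: C_1 → C_0 sends each edge [p,q] (with p < q) to q − p. For instance
  ∂bi = i − b.
The 9×27 boundary matrix has rank 8 and Smith normal form diag(1,1,1,1,1,1,1,1).

The boundary map ∂_2: C_2 → C_1 acts by ∂[p,q,r] = [q,r] − [p,r] + [p,q]. For instance
  ∂cdi = di − ci + cd,
  ∂ceh = eh − ch + ce.
The resulting 27×18 matrix has rank 18, and its Smith normal form has invariant factors (1,1,1,1,1,1,1,1,1,1,1,1,1,1,1,1,1,2).

Now H_k = ker ∂_k / im ∂_{k+1}, so:

  H_0: rank C_0 − rank ∂_1 = 9 − 8 = 1, and the invariant factors of ∂_1 are all 1, so H_0 = Z.
  H_1: rank ker ∂_1 − rank ∂_2 = (27 − 8) − 18 = 1, and ∂_2 has invariant factor 2 > 1, so H_1 = Z ⊕ Z_2.
  H_2: rank ker ∂_2 − rank ∂_3 = (18 − 18) − 0 = 0, and there is no ∂_3, so H_2 = 0.

As a check, the Euler characteristic is 9 − 27 + 18 = 0, which agrees with 1 − 1 + 0 = 0.

H_0 = Z,  H_1 = Z ⊕ Z_2,  H_2 = 0.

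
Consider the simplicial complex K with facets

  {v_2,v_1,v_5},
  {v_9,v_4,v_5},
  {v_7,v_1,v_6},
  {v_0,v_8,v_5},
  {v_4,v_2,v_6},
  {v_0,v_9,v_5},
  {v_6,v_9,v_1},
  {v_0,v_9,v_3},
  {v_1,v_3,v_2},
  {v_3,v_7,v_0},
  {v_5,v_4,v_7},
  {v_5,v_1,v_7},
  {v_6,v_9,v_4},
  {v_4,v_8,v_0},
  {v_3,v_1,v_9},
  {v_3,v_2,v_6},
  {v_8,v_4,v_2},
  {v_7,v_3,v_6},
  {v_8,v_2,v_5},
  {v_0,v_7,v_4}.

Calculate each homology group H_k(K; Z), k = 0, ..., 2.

H_0 ≅ Z,  H_1 ≅ Z ⊕ Z/2Z,  H_2 = 0.

We work with the vertex ordering v_0 < v_1 < v_2 < v_3 < v_4 < v_5 < v_6 < v_7 < v_8 < v_9. The simplices of K, each written with vertices in increasing order, are:

  0-simplices (10): [v_0], [v_1], [v_2], [v_3], [v_4], [v_5], [v_6], [v_7], [v_8], [v_9]
  1-simplices (30): (30 of them)
  2-simplices (20): (20 of them)

so the chain groups are C_0 ≅ Z^10, C_1 ≅ Z^30, C_2 ≅ Z^20.

The boundary map ∂_1: C_1 → C_0 sends each edge [p,q] (with p < q) to q − p.
The 10×30 boundary matrix has rank 9 and Smith normal form diag(1,1,1,1,1,1,1,1,1).

The boundary map ∂_2: C_2 → C_1 sends each 2-simplex [p,q,r] to [q,r] − [p,r] + [p,q]. For instance
  ∂[v_1,v_5,v_7] = [v_5,v_7] − [v_1,v_7] + [v_1,v_5],
  ∂[v_4,v_6,v_9] = [v_6,v_9] − [v_4,v_9] + [v_4,v_6].
As a 30×20 matrix over Z this has rank 20, with invariant factors (1,1,1,1,1,1,1,1,1,1,1,1,1,1,1,1,1,1,1,2).

Now H_k = ker ∂_k / im ∂_{k+1}, so:

  H_0: rank C_0 − rank ∂_1 = 10 − 9 = 1, and the invariant factors of ∂_1 are all 1, so H_0 = Z.
  H_1: rank ker ∂_1 − rank ∂_2 = (30 − 9) − 20 = 1, and ∂_2 has invariant factor 2 > 1, so H_1 = Z ⊕ Z/2Z.
  H_2: rank ker ∂_2 − rank ∂_3 = (20 − 20) − 0 = 0, and there is no ∂_3, so H_2 = 0.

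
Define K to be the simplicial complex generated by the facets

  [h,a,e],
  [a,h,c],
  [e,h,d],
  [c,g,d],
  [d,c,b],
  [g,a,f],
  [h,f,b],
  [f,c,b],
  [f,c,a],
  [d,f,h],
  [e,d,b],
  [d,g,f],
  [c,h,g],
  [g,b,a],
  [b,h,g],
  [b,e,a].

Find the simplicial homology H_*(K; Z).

H_0 = Z,  H_1 = Z^2,  H_2 = Z.

We work with the vertex ordering a < b < c < d < e < f < g < h. The simplices of K, each written with vertices in increasing order, are:

  0-simplices (8): a, b, c, d, e, f, g, h
  1-simplices (24): ab, ac, ae, af, ag, ah, bc, bd, be, bf, bg, bh, cd, cf, cg, ch, de, df, dg, dh, eh, fg, fh, gh
  2-simplices (16): abe, abg, acf, ach, aeh, afg, bcd, bcf, bde, bfh, bgh, cdg, cgh, deh, dfg, dfh

Hence C_0 ≅ Z^8, C_1 ≅ Z^24, C_2 ≅ Z^16.

The boundary map ∂_1: C_1 → C_0 sends each edge [p,q] (with p < q) to q − p. For instance
  ∂de = e − d.
This gives a 8×24 integer matrix of rank 7; reducing to Smith normal form yields diagonal entries (1,1,1,1,1,1,1).

∂_2: C_2 → C_1 acts by ∂[p,q,r] = [q,r] − [p,r] + [p,q]. For instance
  ∂bgh = gh − bh + bg,
  ∂dfh = fh − dh + df.
The 24×16 boundary matrix has rank 15 and Smith normal form diag(1,1,1,1,1,1,1,1,1,1,1,1,1,1,1).

From H_k ≅ ker(∂_k) / im(∂_{k+1}) we obtain:

  H_0: rank C_0 − rank ∂_1 = 8 − 7 = 1, and the invariant factors of ∂_1 are all 1, so H_0 ≅ Z.
  H_1: rank ker ∂_1 − rank ∂_2 = (24 − 7) − 15 = 2, and the invariant factors of ∂_2 are all 1, so H_1 ≅ Z^2.
  H_2: rank ker ∂_2 − rank ∂_3 = (16 − 15) − 0 = 1, and there is no ∂_3, so H_2 ≅ Z.

(K is a triangulation of the torus T^2.)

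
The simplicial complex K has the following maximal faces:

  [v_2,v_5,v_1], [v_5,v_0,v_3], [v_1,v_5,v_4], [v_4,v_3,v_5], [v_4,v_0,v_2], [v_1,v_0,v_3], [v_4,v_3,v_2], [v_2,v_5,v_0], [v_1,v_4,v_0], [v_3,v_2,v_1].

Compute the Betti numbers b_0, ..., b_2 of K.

K has 6 vertices, 15 edges, 10 triangles.
rank ∂_0 = 0, rank ∂_1 = 5 ⇒ b_0 = 6 − 0 − 5 = 1; all invariant factors of ∂_1 are 1 so no torsion. So H_0 = Z.
rank ∂_1 = 5, rank ∂_2 = 10 ⇒ b_1 = 15 − 5 − 10 = 0; ∂_2 has invariant factor(s) [2] giving torsion. So H_1 = Z/2Z.
rank ∂_2 = 10, rank ∂_3 = 0 ⇒ b_2 = 10 − 10 − 0 = 0. So H_2 = 0.

b_0 = 1, b_1 = 0, b_2 = 0.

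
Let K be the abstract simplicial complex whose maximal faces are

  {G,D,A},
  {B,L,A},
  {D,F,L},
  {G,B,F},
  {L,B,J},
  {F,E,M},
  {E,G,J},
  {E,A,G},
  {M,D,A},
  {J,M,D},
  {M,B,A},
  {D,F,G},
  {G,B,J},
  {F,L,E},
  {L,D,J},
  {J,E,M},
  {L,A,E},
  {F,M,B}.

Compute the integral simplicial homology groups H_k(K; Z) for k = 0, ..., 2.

H_0 = Z,  H_1 = Z^2,  H_2 = Z.

K has 9 vertices, 27 edges, 18 triangles.
rank ∂_0 = 0, rank ∂_1 = 8 ⇒ b_0 = 9 − 0 − 8 = 1; all invariant factors of ∂_1 are 1 so no torsion. So H_0 ≅ Z.
rank ∂_1 = 8, rank ∂_2 = 17 ⇒ b_1 = 27 − 8 − 17 = 2; all invariant factors of ∂_2 are 1 so no torsion. So H_1 ≅ Z^2.
rank ∂_2 = 17, rank ∂_3 = 0 ⇒ b_2 = 18 − 17 − 0 = 1. So H_2 ≅ Z.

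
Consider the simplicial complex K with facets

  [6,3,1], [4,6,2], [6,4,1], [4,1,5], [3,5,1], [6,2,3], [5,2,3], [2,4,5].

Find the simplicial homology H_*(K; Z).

H_0 = Z,  H_1 = 0,  H_2 = Z.

K has 6 vertices, 12 edges, 8 triangles.
rank ∂_0 = 0, rank ∂_1 = 5 ⇒ b_0 = 6 − 0 − 5 = 1; all invariant factors of ∂_1 are 1 so no torsion. So H_0 ≅ Z.
rank ∂_1 = 5, rank ∂_2 = 7 ⇒ b_1 = 12 − 5 − 7 = 0; all invariant factors of ∂_2 are 1 so no torsion. So H_1 ≅ 0.
rank ∂_2 = 7, rank ∂_3 = 0 ⇒ b_2 = 8 − 7 − 0 = 1. So H_2 ≅ Z.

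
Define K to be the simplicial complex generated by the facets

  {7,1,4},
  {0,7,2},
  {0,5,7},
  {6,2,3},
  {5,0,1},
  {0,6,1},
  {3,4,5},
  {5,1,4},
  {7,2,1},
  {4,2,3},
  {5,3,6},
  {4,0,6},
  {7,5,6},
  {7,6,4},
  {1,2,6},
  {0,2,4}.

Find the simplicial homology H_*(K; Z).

Fix the vertex order 0 < 1 < 2 < 3 < 4 < 5 < 6 < 7 and write every simplex with vertices in increasing order. Then dim K = 2 and the simplices of K are:

  0-simplices (8): [0], [1], [2], [3], [4], [5], [6], [7]
  1-simplices (24): (24 of them)
  2-simplices (16): [0,1,5], [0,1,6], [0,2,4], [0,2,7], [0,4,6], [0,5,7], [1,2,6], [1,2,7], [1,4,5], [1,4,7], [2,3,4], [2,3,6], [3,4,5], [3,5,6], [4,6,7], [5,6,7]

giving chain groups C_0 ≅ Z^8, C_1 ≅ Z^24, C_2 ≅ Z^16.

∂_1: C_1 → C_0 maps an edge to its endpoints' difference, ∂[p,q] = q − p.
The 8×24 boundary matrix has rank 7 and Smith normal form diag(1,1,1,1,1,1,1).

The boundary map ∂_2: C_2 → C_1 acts by ∂[p,q,r] = [q,r] − [p,r] + [p,q]. For instance
  ∂[0,2,7] = [2,7] − [0,7] + [0,2],
  ∂[0,4,6] = [4,6] − [0,6] + [0,4].
This gives a 24×16 integer matrix of rank 15; reducing to Smith normal form yields diagonal entries (1,1,1,1,1,1,1,1,1,1,1,1,1,1,1).

Computing H_k = (kernel of ∂_k) / (image of ∂_{k+1}):

  H_0: rank C_0 − rank ∂_1 = 8 − 7 = 1, and the invariant factors of ∂_1 are all 1, so H_0 = Z.
  H_1: rank ker ∂_1 − rank ∂_2 = (24 − 7) − 15 = 2, and the invariant factors of ∂_2 are all 1, so H_1 = Z^2.
  H_2: rank ker ∂_2 − rank ∂_3 = (16 − 15) − 0 = 1, and there is no ∂_3, so H_2 = Z.

H_0 = Z,  H_1 = Z^2,  H_2 = Z.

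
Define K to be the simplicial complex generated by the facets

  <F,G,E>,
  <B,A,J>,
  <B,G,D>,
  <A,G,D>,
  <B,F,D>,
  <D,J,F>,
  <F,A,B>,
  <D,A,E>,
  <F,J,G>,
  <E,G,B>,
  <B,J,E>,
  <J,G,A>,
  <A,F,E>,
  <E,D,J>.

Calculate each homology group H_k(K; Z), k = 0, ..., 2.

Fix the vertex order A < B < D < E < F < G < J and write every simplex with vertices in increasing order. Then dim K = 2 and the simplices of K are:

  0-simplices (7): A, B, D, E, F, G, J
  1-simplices (21): AB, AD, AE, AF, AG, AJ, BD, BE, BF, BG, BJ, DE, DF, DG, DJ, EF, EG, EJ, FG, FJ, GJ
  2-simplices (14): ABF, ABJ, ADE, ADG, AEF, AGJ, BDF, BDG, BEG, BEJ, DEJ, DFJ, EFG, FGJ

so the chain groups are C_0 ≅ Z^7, C_1 ≅ Z^21, C_2 ≅ Z^14.

The boundary map ∂_1: C_1 → C_0 sends each edge [p,q] (with p < q) to q − p.
As a 7×21 matrix over Z this has rank 6, with invariant factors (1,1,1,1,1,1).

The boundary map ∂_2: C_2 → C_1 sends each 2-simplex [p,q,r] to [q,r] − [p,r] + [p,q]. For instance
  ∂FGJ = GJ − FJ + FG,
  ∂ABJ = BJ − AJ + AB.
This gives a 21×14 integer matrix of rank 13; reducing to Smith normal form yields diagonal entries (1,1,1,1,1,1,1,1,1,1,1,1,1).

From H_k ≅ ker(∂_k) / im(∂_{k+1}) we obtain:

  H_0: rank C_0 − rank ∂_1 = 7 − 6 = 1, and the invariant factors of ∂_1 are all 1, so H_0 = Z.
  H_1: rank ker ∂_1 − rank ∂_2 = (21 − 6) − 13 = 2, and the invariant factors of ∂_2 are all 1, so H_1 = Z^2.
  H_2: rank ker ∂_2 − rank ∂_3 = (14 − 13) − 0 = 1, and there is no ∂_3, so H_2 = Z.

H_0 ≅ Z,  H_1 ≅ Z^2,  H_2 ≅ Z.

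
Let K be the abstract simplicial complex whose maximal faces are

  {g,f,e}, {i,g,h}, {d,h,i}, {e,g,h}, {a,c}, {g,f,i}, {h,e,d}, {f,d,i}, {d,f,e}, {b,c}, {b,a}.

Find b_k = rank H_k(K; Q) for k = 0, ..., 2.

Order the vertices as a < b < c < d < e < f < g < h < i. Listing each simplex with vertices in this order, K has dimension 2 with simplices:

  0-simplices (9): a, b, c, d, e, f, g, h, i
  1-simplices (15): ab, ac, bc, de, df, dh, di, ef, eg, eh, fg, fi, gh, gi, hi
  2-simplices (8): def, deh, dfi, dhi, efg, egh, fgi, ghi

Hence C_0 ≅ Z^9, C_1 ≅ Z^15, C_2 ≅ Z^8.

The boundary map ∂_1: C_1 → C_0 sends each edge [p,q] (with p < q) to q − p. For instance
  ∂dh = h − d.
As a 9×15 matrix over Z this has rank 7, with invariant factors (1,1,1,1,1,1,1).

Boundary ∂_2: C_2 → C_1 maps a triangle to the signed sum of its edges. For instance
  ∂dfi = fi − di + df,
  ∂deh = eh − dh + de.
This gives a 15×8 integer matrix of rank 7; reducing to Smith normal form yields diagonal entries (1,1,1,1,1,1,1).

Now H_k = ker ∂_k / im ∂_{k+1}, so:

  H_0: rank C_0 − rank ∂_1 = 9 − 7 = 2, and the invariant factors of ∂_1 are all 1, so H_0 ≅ Z^2.
  H_1: rank ker ∂_1 − rank ∂_2 = (15 − 7) − 7 = 1, and the invariant factors of ∂_2 are all 1, so H_1 ≅ Z.
  H_2: rank ker ∂_2 − rank ∂_3 = (8 − 7) − 0 = 1, and there is no ∂_3, so H_2 ≅ Z.

As a check, the Euler characteristic is 9 − 15 + 8 = 2, which agrees with 2 − 1 + 1 = 2.

Hence the Betti numbers are b_0 = 2, b_1 = 1, b_2 = 1.

b_0 = 2, b_1 = 1, b_2 = 1.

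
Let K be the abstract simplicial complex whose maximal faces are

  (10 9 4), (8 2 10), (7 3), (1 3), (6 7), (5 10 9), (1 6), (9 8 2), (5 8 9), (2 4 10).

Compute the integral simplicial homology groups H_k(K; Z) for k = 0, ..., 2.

K has 10 vertices, 16 edges, 6 triangles.
rank ∂_0 = 0, rank ∂_1 = 8 ⇒ b_0 = 10 − 0 − 8 = 2; all invariant factors of ∂_1 are 1 so no torsion. So H_0 = Z^2.
rank ∂_1 = 8, rank ∂_2 = 6 ⇒ b_1 = 16 − 8 − 6 = 2; all invariant factors of ∂_2 are 1 so no torsion. So H_1 = Z^2.
rank ∂_2 = 6, rank ∂_3 = 0 ⇒ b_2 = 6 − 6 − 0 = 0. So H_2 = 0.

H_0 = Z^2,  H_1 = Z^2,  H_2 = 0.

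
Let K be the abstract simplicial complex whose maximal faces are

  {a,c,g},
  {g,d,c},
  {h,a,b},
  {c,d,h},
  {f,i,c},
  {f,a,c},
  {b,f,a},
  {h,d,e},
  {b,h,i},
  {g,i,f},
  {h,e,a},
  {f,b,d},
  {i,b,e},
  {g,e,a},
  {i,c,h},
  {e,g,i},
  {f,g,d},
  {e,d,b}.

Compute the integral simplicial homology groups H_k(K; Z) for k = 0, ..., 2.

H_0 = Z,  H_1 = Z × Z/2,  H_2 = 0.

Take the total order a < b < c < d < e < f < g < h < i on the vertex set. Then K (dimension 2) consists of the simplices:

  0-simplices (9): a, b, c, d, e, f, g, h, i
  1-simplices (27): ab, ac, ae, af, ag, ah, bd, be, bf, bh, bi, cd, cf, cg, ch, ci, de, df, dg, dh, eg, eh, ei, fg, fi, gi, hi
  2-simplices (18): abf, abh, acf, acg, aeg, aeh, bde, bdf, bei, bhi, cdg, cdh, cfi, chi, deh, dfg, egi, fgi

so the chain groups are C_0 ≅ Z^9, C_1 ≅ Z^27, C_2 ≅ Z^18.

Boundary ∂_1: C_1 → C_0 is given by ∂[p,q] = [q] − [p]. For instance
  ∂eh = h − e.
As a 9×27 matrix over Z this has rank 8, with invariant factors (1,1,1,1,1,1,1,1).

∂_2: C_2 → C_1 maps a triangle to the signed sum of its edges. For instance
  ∂bde = de − be + bd,
  ∂cdh = dh − ch + cd.
The 27×18 boundary matrix has rank 18 and Smith normal form diag(1,1,1,1,1,1,1,1,1,1,1,1,1,1,1,1,1,2).

Computing H_k = (kernel of ∂_k) / (image of ∂_{k+1}):

  H_0: rank C_0 − rank ∂_1 = 9 − 8 = 1, and the invariant factors of ∂_1 are all 1, so H_0 ≅ Z.
  H_1: rank ker ∂_1 − rank ∂_2 = (27 − 8) − 18 = 1, and ∂_2 has invariant factor 2 > 1, so H_1 ≅ Z × Z/2.
  H_2: rank ker ∂_2 − rank ∂_3 = (18 − 18) − 0 = 0, and there is no ∂_3, so H_2 ≅ 0.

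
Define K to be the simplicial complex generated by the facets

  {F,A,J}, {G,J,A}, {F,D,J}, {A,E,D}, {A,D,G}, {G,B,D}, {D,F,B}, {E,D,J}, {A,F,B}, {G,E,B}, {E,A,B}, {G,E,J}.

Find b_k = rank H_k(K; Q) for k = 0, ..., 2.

We work with the vertex ordering A < B < D < E < F < G < J. The simplices of K, each written with vertices in increasing order, are:

  0-simplices (7): A, B, D, E, F, G, J
  1-simplices (18): AB, AD, AE, AF, AG, AJ, BD, BE, BF, BG, DE, DF, DG, DJ, EG, EJ, FJ, GJ
  2-simplices (12): ABE, ABF, ADE, ADG, AFJ, AGJ, BDF, BDG, BEG, DEJ, DFJ, EGJ

Hence C_0 ≅ Z^7, C_1 ≅ Z^18, C_2 ≅ Z^12.

The boundary map ∂_1: C_1 → C_0 is given by ∂[p,q] = [q] − [p]. For instance
  ∂BD = D − B.
The 7×18 boundary matrix has rank 6 and Smith normal form diag(1,1,1,1,1,1).

Boundary ∂_2: C_2 → C_1 sends each 2-simplex [p,q,r] to [q,r] − [p,r] + [p,q]. For instance
  ∂BDF = DF − BF + BD,
  ∂ADE = DE − AE + AD.
The resulting 18×12 matrix has rank 12, and its Smith normal form has invariant factors (1,1,1,1,1,1,1,1,1,1,1,2).

Reading off H_k = ker ∂_k / im ∂_{k+1}:

  H_0: rank C_0 − rank ∂_1 = 7 − 6 = 1, and the invariant factors of ∂_1 are all 1, so H_0 ≅ Z.
  H_1: rank ker ∂_1 − rank ∂_2 = (18 − 6) − 12 = 0, and ∂_2 has invariant factor 2 > 1, so H_1 ≅ Z/2.
  H_2: rank ker ∂_2 − rank ∂_3 = (12 − 12) − 0 = 0, and there is no ∂_3, so H_2 ≅ 0.

Hence the Betti numbers are b_0 = 1, b_1 = 0, b_2 = 0.

b_0 = 1, b_1 = 0, b_2 = 0.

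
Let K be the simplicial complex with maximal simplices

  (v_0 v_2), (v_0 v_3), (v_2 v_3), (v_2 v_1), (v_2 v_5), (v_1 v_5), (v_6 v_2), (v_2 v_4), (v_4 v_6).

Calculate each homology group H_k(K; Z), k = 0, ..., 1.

H_0 = Z,  H_1 = Z^3.

Take the total order v_0 < v_1 < v_2 < v_3 < v_4 < v_5 < v_6 on the vertex set. Then K (dimension 1) consists of the simplices:

  0-simplices (7): [v_0], [v_1], [v_2], [v_3], [v_4], [v_5], [v_6]
  1-simplices (9): [v_0,v_2], [v_0,v_3], [v_1,v_2], [v_1,v_5], [v_2,v_3], [v_2,v_4], [v_2,v_5], [v_2,v_6], [v_4,v_6]

giving chain groups C_0 ≅ Z^7, C_1 ≅ Z^9.

The boundary map ∂_1: C_1 → C_0 maps an edge to its endpoints' difference, ∂[p,q] = q − p.
As a 7×9 matrix over Z this has rank 6, with invariant factors (1,1,1,1,1,1).

Reading off H_k = ker ∂_k / im ∂_{k+1}:

  H_0: rank C_0 − rank ∂_1 = 7 − 6 = 1, and the invariant factors of ∂_1 are all 1, so H_0 ≅ Z.
  H_1: rank ker ∂_1 − rank ∂_2 = (9 − 6) − 0 = 3, and there is no ∂_2, so H_1 ≅ Z^3.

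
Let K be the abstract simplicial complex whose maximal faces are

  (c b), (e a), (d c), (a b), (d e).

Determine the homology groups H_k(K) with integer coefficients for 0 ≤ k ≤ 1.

Take the total order a < b < c < d < e on the vertex set. Then K (dimension 1) consists of the simplices:

  0-simplices (5): a, b, c, d, e
  1-simplices (5): ab, ae, bc, cd, de

giving chain groups C_0 ≅ Z^5, C_1 ≅ Z^5.

The boundary map ∂_1: C_1 → C_0 sends each edge [p,q] (with p < q) to q − p. For instance
  ∂ab = b − a.
This gives a 5×5 integer matrix of rank 4; reducing to Smith normal form yields diagonal entries (1,1,1,1).

From H_k ≅ ker(∂_k) / im(∂_{k+1}) we obtain:

  H_0: rank C_0 − rank ∂_1 = 5 − 4 = 1, and the invariant factors of ∂_1 are all 1, so H_0 ≅ Z.
  H_1: rank ker ∂_1 − rank ∂_2 = (5 − 4) − 0 = 1, and there is no ∂_2, so H_1 ≅ Z.

H_0 = Z,  H_1 = Z.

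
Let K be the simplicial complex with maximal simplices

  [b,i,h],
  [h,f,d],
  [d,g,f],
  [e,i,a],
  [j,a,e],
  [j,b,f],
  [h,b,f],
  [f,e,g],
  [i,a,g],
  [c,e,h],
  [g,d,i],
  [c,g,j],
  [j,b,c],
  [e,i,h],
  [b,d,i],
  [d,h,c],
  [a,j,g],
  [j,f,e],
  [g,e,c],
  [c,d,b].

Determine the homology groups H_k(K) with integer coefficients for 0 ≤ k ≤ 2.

We work with the vertex ordering a < b < c < d < e < f < g < h < i < j. The simplices of K, each written with vertices in increasing order, are:

  0-simplices (10): a, b, c, d, e, f, g, h, i, j
  1-simplices (30): ae, ag, ai, aj, bc, bd, bf, bh, bi, bj, cd, ce, cg, ch, cj, df, dg, dh, di, ef, eg, eh, ei, ej, fg, fh, fj, gi, gj, hi
  2-simplices (20): aei, aej, agi, agj, bcd, bcj, bdi, bfh, bfj, bhi, cdh, ceg, ceh, cgj, dfg, dfh, dgi, efg, efj, ehi

Hence C_0 ≅ Z^10, C_1 ≅ Z^30, C_2 ≅ Z^20.

∂_1: C_1 → C_0 is given by ∂[p,q] = [q] − [p]. For instance
  ∂bh = h − b.
As a 10×30 matrix over Z this has rank 9, with invariant factors (1,1,1,1,1,1,1,1,1).

The boundary map ∂_2: C_2 → C_1 acts by ∂[p,q,r] = [q,r] − [p,r] + [p,q]. For instance
  ∂bfh = fh − bh + bf,
  ∂agj = gj − aj + ag.
The 30×20 boundary matrix has rank 20 and Smith normal form diag(1,1,1,1,1,1,1,1,1,1,1,1,1,1,1,1,1,1,1,2).

Computing H_k = (kernel of ∂_k) / (image of ∂_{k+1}):

  H_0: rank C_0 − rank ∂_1 = 10 − 9 = 1, and the invariant factors of ∂_1 are all 1, so H_0 = Z.
  H_1: rank ker ∂_1 − rank ∂_2 = (30 − 9) − 20 = 1, and ∂_2 has invariant factor 2 > 1, so H_1 = Z ⊕ Z/2Z.
  H_2: rank ker ∂_2 − rank ∂_3 = (20 − 20) − 0 = 0, and there is no ∂_3, so H_2 = 0.

H_0 = Z,  H_1 = Z ⊕ Z/2Z,  H_2 = 0.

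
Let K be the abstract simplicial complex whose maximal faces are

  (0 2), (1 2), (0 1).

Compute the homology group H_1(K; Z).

Fix the vertex order 0 < 1 < 2 and write every simplex with vertices in increasing order. Then dim K = 1 and the simplices of K are:

  0-simplices (3): [0], [1], [2]
  1-simplices (3): [0,1], [0,2], [1,2]

Hence C_0 ≅ Z^3, C_1 ≅ Z^3.

∂_1: C_1 → C_0 is given by ∂[p,q] = [q] − [p]. For instance
  ∂[1,2] = [2] − [1].
The resulting 3×3 matrix has rank 2, and its Smith normal form has invariant factors (1,1).

Computing H_k = (kernel of ∂_k) / (image of ∂_{k+1}):

  H_1: rank ker ∂_1 − rank ∂_2 = (3 − 2) − 0 = 1, and there is no ∂_2, so H_1 ≅ Z.

H_1 = Z.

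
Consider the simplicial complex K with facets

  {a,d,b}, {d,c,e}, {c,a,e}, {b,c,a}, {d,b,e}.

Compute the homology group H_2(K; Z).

Fix the vertex order a < b < c < d < e and write every simplex with vertices in increasing order. Then dim K = 2 and the simplices of K are:

  0-simplices (5): a, b, c, d, e
  1-simplices (10): ab, ac, ad, ae, bc, bd, be, cd, ce, de
  2-simplices (5): abc, abd, ace, bde, cde

Hence C_0 ≅ Z^5, C_1 ≅ Z^10, C_2 ≅ Z^5.

The boundary map ∂_1: C_1 → C_0 sends each edge [p,q] (with p < q) to q − p.
As a 5×10 matrix over Z this has rank 4, with invariant factors (1,1,1,1).

∂_2: C_2 → C_1 sends each 2-simplex [p,q,r] to [q,r] − [p,r] + [p,q]. For instance
  ∂abd = bd − ad + ab,
  ∂abc = bc − ac + ab.
As a 10×5 matrix over Z this has rank 5, with invariant factors (1,1,1,1,1).

From H_k ≅ ker(∂_k) / im(∂_{k+1}) we obtain:

  H_2: rank ker ∂_2 − rank ∂_3 = (5 − 5) − 0 = 0, and there is no ∂_3, so H_2 ≅ 0.

H_2 ≅ 0.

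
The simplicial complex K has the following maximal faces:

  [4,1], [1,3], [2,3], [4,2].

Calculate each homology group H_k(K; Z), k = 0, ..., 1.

H_0 = Z,  H_1 = Z.

Order the vertices as 1 < 2 < 3 < 4. Listing each simplex with vertices in this order, K has dimension 1 with simplices:

  0-simplices (4): [1], [2], [3], [4]
  1-simplices (4): [1,3], [1,4], [2,3], [2,4]

so the chain groups are C_0 ≅ Z^4, C_1 ≅ Z^4.

Boundary ∂_1: C_1 → C_0 maps an edge to its endpoints' difference, ∂[p,q] = q − p. For instance
  ∂[2,3] = [3] − [2].
This gives a 4×4 integer matrix of rank 3; reducing to Smith normal form yields diagonal entries (1,1,1).

Computing H_k = (kernel of ∂_k) / (image of ∂_{k+1}):

  H_0: rank C_0 − rank ∂_1 = 4 − 3 = 1, and the invariant factors of ∂_1 are all 1, so H_0 ≅ Z.
  H_1: rank ker ∂_1 − rank ∂_2 = (4 − 3) − 0 = 1, and there is no ∂_2, so H_1 ≅ Z.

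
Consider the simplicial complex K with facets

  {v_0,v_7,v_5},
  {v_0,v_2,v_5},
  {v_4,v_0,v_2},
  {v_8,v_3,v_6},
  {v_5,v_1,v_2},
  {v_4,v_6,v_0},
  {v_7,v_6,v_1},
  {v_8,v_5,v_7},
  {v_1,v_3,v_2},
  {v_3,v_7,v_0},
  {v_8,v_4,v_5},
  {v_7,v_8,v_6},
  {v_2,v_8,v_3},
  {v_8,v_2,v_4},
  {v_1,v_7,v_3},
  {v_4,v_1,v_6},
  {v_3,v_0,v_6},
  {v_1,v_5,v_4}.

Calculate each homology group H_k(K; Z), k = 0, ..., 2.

Fix the vertex order v_0 < v_1 < v_2 < v_3 < v_4 < v_5 < v_6 < v_7 < v_8 and write every simplex with vertices in increasing order. Then dim K = 2 and the simplices of K are:

  0-simplices (9): [v_0], [v_1], [v_2], [v_3], [v_4], [v_5], [v_6], [v_7], [v_8]
  1-simplices (27): (27 of them)
  2-simplices (18): (18 of them)

giving chain groups C_0 ≅ Z^9, C_1 ≅ Z^27, C_2 ≅ Z^18.

Boundary ∂_1: C_1 → C_0 sends each edge [p,q] (with p < q) to q − p. For instance
  ∂[v_0,v_4] = [v_4] − [v_0].
This gives a 9×27 integer matrix of rank 8; reducing to Smith normal form yields diagonal entries (1,1,1,1,1,1,1,1).

∂_2: C_2 → C_1 sends each 2-simplex [p,q,r] to [q,r] − [p,r] + [p,q]. For instance
  ∂[v_6,v_7,v_8] = [v_7,v_8] − [v_6,v_8] + [v_6,v_7],
  ∂[v_4,v_5,v_8] = [v_5,v_8] − [v_4,v_8] + [v_4,v_5].
This gives a 27×18 integer matrix of rank 18; reducing to Smith normal form yields diagonal entries (1,1,1,1,1,1,1,1,1,1,1,1,1,1,1,1,1,2).

Now H_k = ker ∂_k / im ∂_{k+1}, so:

  H_0: rank C_0 − rank ∂_1 = 9 − 8 = 1, and the invariant factors of ∂_1 are all 1, so H_0 ≅ Z.
  H_1: rank ker ∂_1 − rank ∂_2 = (27 − 8) − 18 = 1, and ∂_2 has invariant factor 2 > 1, so H_1 ≅ Z ⊕ Z/2.
  H_2: rank ker ∂_2 − rank ∂_3 = (18 − 18) − 0 = 0, and there is no ∂_3, so H_2 ≅ 0.

(K is a triangulation of the Klein bottle.)

H_0 ≅ Z,  H_1 ≅ Z ⊕ Z/2,  H_2 = 0.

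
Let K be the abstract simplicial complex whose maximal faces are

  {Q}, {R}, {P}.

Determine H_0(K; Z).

H_0 ≅ Z^3.

Take the total order P < Q < R on the vertex set. Then K (dimension 0) consists of the simplices:

  0-simplices (3): P, Q, R

so the chain groups are C_0 ≅ Z^3.

From H_k ≅ ker(∂_k) / im(∂_{k+1}) we obtain:

  H_0: rank C_0 − rank ∂_1 = 3 − 0 = 3, and there is no ∂_1, so H_0 = Z^3.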